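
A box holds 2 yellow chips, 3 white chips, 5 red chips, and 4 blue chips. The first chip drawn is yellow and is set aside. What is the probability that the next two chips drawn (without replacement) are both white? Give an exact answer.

1/26

With the first chip removed, 3 white remain out of 13.
P = 3/13 × 2/12 = 6/156 = 1/26.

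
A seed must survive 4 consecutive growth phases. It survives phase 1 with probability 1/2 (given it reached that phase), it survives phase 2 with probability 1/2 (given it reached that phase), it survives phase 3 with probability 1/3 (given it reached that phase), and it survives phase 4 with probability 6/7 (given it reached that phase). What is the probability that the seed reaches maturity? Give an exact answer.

The events are sequential, so multiply the conditional probabilities:
P = 1/2 × 1/2 × 1/3 × 6/7 = 6/84 = 1/14.

1/14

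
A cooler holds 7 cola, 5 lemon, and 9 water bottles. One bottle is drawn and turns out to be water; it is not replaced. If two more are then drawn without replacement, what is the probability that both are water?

With the first bottle removed, 8 water remain out of 20.
P = 8/20 × 7/19 = 56/380 = 14/95.

14/95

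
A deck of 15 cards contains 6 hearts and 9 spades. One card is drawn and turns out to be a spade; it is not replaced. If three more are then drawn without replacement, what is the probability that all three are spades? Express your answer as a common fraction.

With the first card removed, 8 spades remain out of 14.
P = 8/14 × 7/13 × 6/12 = 336/2184 = 2/13.

2/13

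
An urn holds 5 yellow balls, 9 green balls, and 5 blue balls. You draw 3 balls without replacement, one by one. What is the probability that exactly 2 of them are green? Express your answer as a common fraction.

One ordering (green drawn first) has probability 9/19 × 8/18 × 10/17 = 720/5814 = 40/323.
There are C(3,2) = 3 such orderings, each equally likely, so P = 3 × 40/323 = 120/323.

120/323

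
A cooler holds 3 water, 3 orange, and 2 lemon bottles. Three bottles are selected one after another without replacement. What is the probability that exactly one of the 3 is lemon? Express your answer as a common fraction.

15/28

One ordering (lemon drawn first) has probability 2/8 × 6/7 × 5/6 = 60/336 = 5/28.
There are C(3,1) = 3 such orderings, each equally likely, so P = 3 × 5/28 = 15/28.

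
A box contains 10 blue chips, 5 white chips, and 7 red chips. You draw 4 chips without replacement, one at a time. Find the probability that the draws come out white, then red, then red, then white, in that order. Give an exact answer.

1/209

Multiply the probability of each draw given the previous ones:
P = 5/22 × 7/21 × 6/20 × 4/19 = 840/175560 = 1/209.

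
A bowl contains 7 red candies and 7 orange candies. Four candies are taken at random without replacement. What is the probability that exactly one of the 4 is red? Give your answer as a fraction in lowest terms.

35/143

One ordering (red drawn first) has probability 7/14 × 7/13 × 6/12 × 5/11 = 1470/24024 = 35/572.
There are C(4,1) = 4 such orderings, each equally likely, so P = 4 × 35/572 = 35/143.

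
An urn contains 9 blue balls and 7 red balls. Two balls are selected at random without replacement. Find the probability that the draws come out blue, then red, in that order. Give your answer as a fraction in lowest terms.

Each draw changes the counts, so multiply the conditional probabilities along the sequence:
P = 9/16 × 7/15 = 63/240 = 21/80.

21/80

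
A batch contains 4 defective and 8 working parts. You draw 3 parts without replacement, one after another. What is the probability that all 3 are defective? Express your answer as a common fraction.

1/55

P = 4/12 × 3/11 × 2/10 = 24/1320 = 1/55.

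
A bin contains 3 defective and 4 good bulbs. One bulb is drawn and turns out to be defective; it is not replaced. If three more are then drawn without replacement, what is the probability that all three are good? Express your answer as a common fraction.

1/5

After the first draw, 4 of the remaining 6 bulbs are good.
P = 4/6 × 3/5 × 2/4 = 24/120 = 1/5.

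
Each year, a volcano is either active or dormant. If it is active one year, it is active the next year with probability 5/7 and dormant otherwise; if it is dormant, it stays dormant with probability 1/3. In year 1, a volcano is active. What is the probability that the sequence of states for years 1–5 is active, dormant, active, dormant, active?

Year 1 is given. For each transition, use the conditional probability from the current state:
P(dormant | active) = 2/7; P(active | dormant) = 2/3; P(dormant | active) = 2/7; P(active | dormant) = 2/3.
P = 2/7 × 2/3 × 2/7 × 2/3 = 16/441.

16/441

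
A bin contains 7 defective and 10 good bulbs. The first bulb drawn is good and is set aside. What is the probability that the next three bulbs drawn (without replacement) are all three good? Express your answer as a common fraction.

With the first bulb removed, 9 good remain out of 16.
P = 9/16 × 8/15 × 7/14 = 504/3360 = 3/20.

3/20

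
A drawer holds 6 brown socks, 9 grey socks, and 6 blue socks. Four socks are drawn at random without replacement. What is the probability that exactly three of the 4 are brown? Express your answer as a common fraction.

One ordering (brown drawn first) has probability 6/21 × 5/20 × 4/19 × 15/18 = 1800/143640 = 5/399.
There are C(4,3) = 4 such orderings, each equally likely, so P = 4 × 5/399 = 20/399.

20/399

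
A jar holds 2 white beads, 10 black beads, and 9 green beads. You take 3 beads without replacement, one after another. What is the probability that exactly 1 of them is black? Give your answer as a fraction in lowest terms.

55/133

One ordering (black drawn first) has probability 10/21 × 11/20 × 10/19 = 1100/7980 = 55/399.
There are C(3,1) = 3 such orderings, each equally likely, so P = 3 × 55/399 = 55/133.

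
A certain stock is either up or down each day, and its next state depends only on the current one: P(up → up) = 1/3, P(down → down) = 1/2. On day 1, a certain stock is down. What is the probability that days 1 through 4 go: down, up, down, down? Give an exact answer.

1/6

Day 1 is given. For each transition, use the conditional probability from the current state:
P(up | down) = 1/2; P(down | up) = 2/3; P(down | down) = 1/2.
P = 1/2 × 2/3 × 1/2 = 2/12 = 1/6.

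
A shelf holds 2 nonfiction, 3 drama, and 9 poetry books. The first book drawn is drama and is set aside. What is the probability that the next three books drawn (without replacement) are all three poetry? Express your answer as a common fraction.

After the first draw, 9 of the remaining 13 books are poetry.
P = 9/13 × 8/12 × 7/11 = 504/1716 = 42/143.

42/143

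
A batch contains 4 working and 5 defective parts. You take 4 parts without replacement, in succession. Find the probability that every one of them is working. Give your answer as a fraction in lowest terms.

P(every draw is working) = 4/9 × 3/8 × 2/7 × 1/6 = 24/3024 = 1/126.

1/126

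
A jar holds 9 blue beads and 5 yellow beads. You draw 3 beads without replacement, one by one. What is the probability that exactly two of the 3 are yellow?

One ordering (yellow drawn first) has probability 5/14 × 4/13 × 9/12 = 180/2184 = 15/182.
There are C(3,2) = 3 such orderings, each equally likely, so P = 3 × 15/182 = 45/182.

45/182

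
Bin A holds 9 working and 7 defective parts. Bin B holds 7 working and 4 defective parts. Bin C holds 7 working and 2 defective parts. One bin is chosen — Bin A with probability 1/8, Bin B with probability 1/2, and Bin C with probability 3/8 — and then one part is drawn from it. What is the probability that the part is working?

From Bin A: P(working) = 9/16.
From Bin B: P(working) = 7/11.
From Bin C: P(working) = 7/9.
Total probability = (1/8)(9/16) + (1/2)(7/11) + (3/8)(7/9) = 2873/4224.

2873/4224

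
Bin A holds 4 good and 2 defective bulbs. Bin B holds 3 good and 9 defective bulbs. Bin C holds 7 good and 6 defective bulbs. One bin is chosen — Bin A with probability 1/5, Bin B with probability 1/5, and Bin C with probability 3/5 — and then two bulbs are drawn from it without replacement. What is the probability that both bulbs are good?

From Bin A: P(both good) = (4/6)(3/5) = 2/5.
From Bin B: P(both good) = (3/12)(2/11) = 1/22.
From Bin C: P(both good) = (7/13)(6/12) = 7/26.
Total probability = (1/5)(2/5) + (1/5)(1/22) + (3/5)(7/26) = 896/3575.

896/3575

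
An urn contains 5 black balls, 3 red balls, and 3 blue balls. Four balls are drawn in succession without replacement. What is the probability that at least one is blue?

P(no blue) = 8/11 × 7/10 × 6/9 × 5/8 = 1680/7920 = 7/33.
P(at least one) = 1 − 7/33 = 26/33.

26/33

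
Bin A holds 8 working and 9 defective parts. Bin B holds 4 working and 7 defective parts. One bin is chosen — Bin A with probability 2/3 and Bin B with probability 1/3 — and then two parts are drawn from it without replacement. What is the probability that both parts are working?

From Bin A: P(both working) = (8/17)(7/16) = 7/34.
From Bin B: P(both working) = (4/11)(3/10) = 6/55.
Total probability = (2/3)(7/34) + (1/3)(6/55) = 487/2805.

487/2805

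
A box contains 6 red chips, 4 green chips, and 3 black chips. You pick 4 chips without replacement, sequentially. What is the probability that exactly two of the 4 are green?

216/715

One ordering (green drawn first) has probability 4/13 × 3/12 × 9/11 × 8/10 = 864/17160 = 36/715.
There are C(4,2) = 6 such orderings, each equally likely, so P = 6 × 36/715 = 216/715.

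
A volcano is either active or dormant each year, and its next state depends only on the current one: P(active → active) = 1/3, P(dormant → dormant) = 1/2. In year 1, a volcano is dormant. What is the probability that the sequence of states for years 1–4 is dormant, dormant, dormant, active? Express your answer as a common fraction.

1/8

Year 1 is given. For each transition, use the conditional probability from the current state:
P(dormant | dormant) = 1/2; P(dormant | dormant) = 1/2; P(active | dormant) = 1/2.
P = 1/2 × 1/2 × 1/2 = 1/8.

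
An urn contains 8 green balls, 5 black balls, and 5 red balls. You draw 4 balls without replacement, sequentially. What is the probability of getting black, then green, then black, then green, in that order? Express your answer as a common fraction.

Chain rule:
P = 5/18 × 8/17 × 4/16 × 7/15 = 1120/73440 = 7/459.

7/459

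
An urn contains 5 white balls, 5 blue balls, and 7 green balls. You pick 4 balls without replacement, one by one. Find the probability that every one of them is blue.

P = 5/17 × 4/16 × 3/15 × 2/14 = 120/57120 = 1/476.

1/476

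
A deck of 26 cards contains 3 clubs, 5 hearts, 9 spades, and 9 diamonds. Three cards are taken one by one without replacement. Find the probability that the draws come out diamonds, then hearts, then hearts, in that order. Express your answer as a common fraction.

3/260

Each draw changes the counts, so multiply the conditional probabilities along the sequence:
P = 9/26 × 5/25 × 4/24 = 180/15600 = 3/260.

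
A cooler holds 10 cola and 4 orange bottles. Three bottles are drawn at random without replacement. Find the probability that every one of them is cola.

P = 10/14 × 9/13 × 8/12 = 720/2184 = 30/91.

30/91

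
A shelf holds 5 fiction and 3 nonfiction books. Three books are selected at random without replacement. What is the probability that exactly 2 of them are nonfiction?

15/56

One ordering (nonfiction drawn first) has probability 3/8 × 2/7 × 5/6 = 30/336 = 5/56.
There are C(3,2) = 3 such orderings, each equally likely, so P = 3 × 5/56 = 15/56.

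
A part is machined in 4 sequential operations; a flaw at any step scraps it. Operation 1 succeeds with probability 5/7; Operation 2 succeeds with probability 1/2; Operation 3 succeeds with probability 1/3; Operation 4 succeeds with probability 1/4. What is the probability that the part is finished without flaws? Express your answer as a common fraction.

5/168

Each stage is reached only if all earlier stages succeed, so
P = 5/7 × 1/2 × 1/3 × 1/4 = 5/168.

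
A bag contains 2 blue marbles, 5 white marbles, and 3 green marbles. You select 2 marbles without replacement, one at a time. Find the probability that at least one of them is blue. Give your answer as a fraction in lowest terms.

17/45

P(no blue) = 8/10 × 7/9 = 56/90 = 28/45.
P(at least one) = 1 − 28/45 = 17/45.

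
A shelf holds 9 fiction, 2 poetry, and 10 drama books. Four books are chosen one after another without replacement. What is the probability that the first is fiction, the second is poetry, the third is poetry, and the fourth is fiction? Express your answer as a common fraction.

Chain rule:
P = 9/21 × 2/20 × 1/19 × 8/18 = 144/143640 = 2/1995.

2/1995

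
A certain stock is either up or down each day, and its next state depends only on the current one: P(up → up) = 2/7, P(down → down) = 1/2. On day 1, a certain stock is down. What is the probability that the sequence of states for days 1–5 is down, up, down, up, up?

Day 1 is given. For each transition, use the conditional probability from the current state:
P(up | down) = 1/2; P(down | up) = 5/7; P(up | down) = 1/2; P(up | up) = 2/7.
P = 1/2 × 5/7 × 1/2 × 2/7 = 10/196 = 5/98.

5/98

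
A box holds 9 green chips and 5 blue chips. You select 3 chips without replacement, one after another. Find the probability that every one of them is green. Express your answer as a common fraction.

3/13

P = 9/14 × 8/13 × 7/12 = 504/2184 = 3/13.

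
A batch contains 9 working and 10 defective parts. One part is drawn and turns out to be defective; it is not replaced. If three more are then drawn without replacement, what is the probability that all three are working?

After the first draw, 9 of the remaining 18 parts are working.
P = 9/18 × 8/17 × 7/16 = 504/4896 = 7/68.

7/68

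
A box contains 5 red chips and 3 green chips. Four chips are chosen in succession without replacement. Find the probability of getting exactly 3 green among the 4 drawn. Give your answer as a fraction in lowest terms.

1/14

One ordering (green drawn first) has probability 3/8 × 2/7 × 1/6 × 5/5 = 30/1680 = 1/56.
There are C(4,3) = 4 such orderings, each equally likely, so P = 4 × 1/56 = 1/14.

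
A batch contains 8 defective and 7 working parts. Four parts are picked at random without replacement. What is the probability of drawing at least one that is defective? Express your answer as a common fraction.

38/39

P(no defective) = 7/15 × 6/14 × 5/13 × 4/12 = 840/32760 = 1/39.
P(at least one) = 1 − 1/39 = 38/39.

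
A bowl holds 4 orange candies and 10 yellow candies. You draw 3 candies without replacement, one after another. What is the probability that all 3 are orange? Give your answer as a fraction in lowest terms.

P = 4/14 × 3/13 × 2/12 = 24/2184 = 1/91.

1/91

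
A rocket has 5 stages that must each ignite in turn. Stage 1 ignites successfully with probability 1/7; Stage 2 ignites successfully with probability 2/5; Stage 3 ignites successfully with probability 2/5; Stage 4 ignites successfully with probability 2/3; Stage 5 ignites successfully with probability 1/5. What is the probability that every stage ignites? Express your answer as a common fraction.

8/2625

The events are sequential, so multiply the conditional probabilities:
P = 1/7 × 2/5 × 2/5 × 2/3 × 1/5 = 8/2625.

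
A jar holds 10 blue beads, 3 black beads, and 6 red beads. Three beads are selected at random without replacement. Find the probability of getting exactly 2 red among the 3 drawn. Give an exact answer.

65/323

One ordering (red drawn first) has probability 6/19 × 5/18 × 13/17 = 390/5814 = 65/969.
There are C(3,2) = 3 such orderings, each equally likely, so P = 3 × 65/969 = 65/323.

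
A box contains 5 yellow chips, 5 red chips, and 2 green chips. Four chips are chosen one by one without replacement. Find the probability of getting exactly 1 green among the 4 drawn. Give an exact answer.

One ordering (green drawn first) has probability 2/12 × 10/11 × 9/10 × 8/9 = 1440/11880 = 4/33.
There are C(4,1) = 4 such orderings, each equally likely, so P = 4 × 4/33 = 16/33.

16/33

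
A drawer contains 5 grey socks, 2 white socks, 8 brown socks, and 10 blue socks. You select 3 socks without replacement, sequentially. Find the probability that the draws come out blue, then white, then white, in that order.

1/690

Chain rule:
P = 10/25 × 2/24 × 1/23 = 20/13800 = 1/690.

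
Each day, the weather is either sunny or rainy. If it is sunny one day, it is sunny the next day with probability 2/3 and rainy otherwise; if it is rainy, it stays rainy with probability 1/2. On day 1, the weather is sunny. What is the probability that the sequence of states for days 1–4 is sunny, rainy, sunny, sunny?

1/9

Day 1 is given. For each transition, use the conditional probability from the current state:
P(rainy | sunny) = 1/3; P(sunny | rainy) = 1/2; P(sunny | sunny) = 2/3.
P = 1/3 × 1/2 × 2/3 = 2/18 = 1/9.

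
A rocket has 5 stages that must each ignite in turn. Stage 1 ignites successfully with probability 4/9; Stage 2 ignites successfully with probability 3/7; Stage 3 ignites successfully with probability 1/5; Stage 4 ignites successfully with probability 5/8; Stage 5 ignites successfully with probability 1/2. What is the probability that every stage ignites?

Each stage is reached only if all earlier stages succeed, so
P = 4/9 × 3/7 × 1/5 × 5/8 × 1/2 = 60/5040 = 1/84.

1/84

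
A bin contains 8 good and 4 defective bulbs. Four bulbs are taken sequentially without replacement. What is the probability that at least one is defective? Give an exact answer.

P(no defective) = 8/12 × 7/11 × 6/10 × 5/9 = 1680/11880 = 14/99.
P(at least one) = 1 − 14/99 = 85/99.

85/99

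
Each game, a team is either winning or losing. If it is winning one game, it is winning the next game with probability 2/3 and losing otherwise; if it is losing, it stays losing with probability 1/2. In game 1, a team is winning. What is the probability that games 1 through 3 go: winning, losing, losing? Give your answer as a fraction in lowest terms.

1/6

Game 1 is given. For each transition, use the conditional probability from the current state:
P(losing | winning) = 1/3; P(losing | losing) = 1/2.
P = 1/3 × 1/2 = 1/6.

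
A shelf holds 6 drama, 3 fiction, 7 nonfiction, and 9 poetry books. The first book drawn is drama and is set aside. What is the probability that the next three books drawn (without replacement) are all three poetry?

21/506

With the first book removed, 9 poetry remain out of 24.
P = 9/24 × 8/23 × 7/22 = 504/12144 = 21/506.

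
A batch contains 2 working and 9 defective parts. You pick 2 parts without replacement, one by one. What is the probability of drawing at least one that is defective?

P(no defective) = 2/11 × 1/10 = 2/110 = 1/55.
P(at least one) = 1 − 1/55 = 54/55.

54/55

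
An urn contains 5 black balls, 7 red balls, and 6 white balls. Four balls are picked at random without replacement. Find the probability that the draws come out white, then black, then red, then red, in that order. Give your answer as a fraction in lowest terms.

Multiply the probability of each draw given the previous ones:
P = 6/18 × 5/17 × 7/16 × 6/15 = 1260/73440 = 7/408.

7/408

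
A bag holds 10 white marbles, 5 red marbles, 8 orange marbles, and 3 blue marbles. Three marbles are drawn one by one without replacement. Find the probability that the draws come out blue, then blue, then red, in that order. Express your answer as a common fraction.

Multiply the probability of each draw given the previous ones:
P = 3/26 × 2/25 × 5/24 = 30/15600 = 1/520.

1/520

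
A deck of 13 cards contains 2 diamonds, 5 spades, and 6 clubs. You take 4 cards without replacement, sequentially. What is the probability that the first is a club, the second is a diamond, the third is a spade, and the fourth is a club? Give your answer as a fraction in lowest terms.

Multiply the probability of each draw given the previous ones:
P = 6/13 × 2/12 × 5/11 × 5/10 = 300/17160 = 5/286.

5/286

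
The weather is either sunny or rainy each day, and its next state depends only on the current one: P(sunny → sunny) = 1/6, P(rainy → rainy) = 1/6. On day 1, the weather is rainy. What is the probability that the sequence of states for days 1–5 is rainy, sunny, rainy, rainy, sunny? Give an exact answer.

Day 1 is given. For each transition, use the conditional probability from the current state:
P(sunny | rainy) = 5/6; P(rainy | sunny) = 5/6; P(rainy | rainy) = 1/6; P(sunny | rainy) = 5/6.
P = 5/6 × 5/6 × 1/6 × 5/6 = 125/1296.

125/1296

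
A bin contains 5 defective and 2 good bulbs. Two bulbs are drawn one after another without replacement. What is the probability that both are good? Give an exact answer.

1/21

P(every draw is good) = 2/7 × 1/6 = 2/42 = 1/21.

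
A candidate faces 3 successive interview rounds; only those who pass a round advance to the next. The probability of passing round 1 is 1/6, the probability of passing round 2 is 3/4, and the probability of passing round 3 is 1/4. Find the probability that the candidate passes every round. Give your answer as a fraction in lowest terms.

1/32

The events are sequential, so multiply the conditional probabilities:
P = 1/6 × 3/4 × 1/4 = 3/96 = 1/32.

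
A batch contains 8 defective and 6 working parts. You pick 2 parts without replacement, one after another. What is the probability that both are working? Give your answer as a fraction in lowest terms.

15/91

P = 6/14 × 5/13 = 30/182 = 15/91.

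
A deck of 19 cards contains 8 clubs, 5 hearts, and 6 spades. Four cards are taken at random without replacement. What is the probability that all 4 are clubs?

P(all clubs) = 8/19 × 7/18 × 6/17 × 5/16 = 1680/93024 = 35/1938.

35/1938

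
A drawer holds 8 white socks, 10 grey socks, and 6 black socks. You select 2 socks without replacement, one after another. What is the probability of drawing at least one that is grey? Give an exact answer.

185/276

P(no grey) = 14/24 × 13/23 = 182/552 = 91/276.
P(at least one) = 1 − 91/276 = 185/276.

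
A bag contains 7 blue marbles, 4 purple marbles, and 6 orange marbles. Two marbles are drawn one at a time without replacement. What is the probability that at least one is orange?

81/136

P(no orange) = 11/17 × 10/16 = 110/272 = 55/136.
P(at least one) = 1 − 55/136 = 81/136.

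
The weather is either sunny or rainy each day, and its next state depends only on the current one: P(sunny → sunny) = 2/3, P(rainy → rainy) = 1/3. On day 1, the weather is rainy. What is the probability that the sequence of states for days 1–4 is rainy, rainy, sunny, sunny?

4/27

Day 1 is given. For each transition, use the conditional probability from the current state:
P(rainy | rainy) = 1/3; P(sunny | rainy) = 2/3; P(sunny | sunny) = 2/3.
P = 1/3 × 2/3 × 2/3 = 4/27.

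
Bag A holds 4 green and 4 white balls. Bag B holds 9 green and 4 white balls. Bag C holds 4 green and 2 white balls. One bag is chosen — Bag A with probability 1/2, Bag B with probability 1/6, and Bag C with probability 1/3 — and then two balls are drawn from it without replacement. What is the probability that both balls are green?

From Bag A: P(both green) = (4/8)(3/7) = 3/14.
From Bag B: P(both green) = (9/13)(8/12) = 6/13.
From Bag C: P(both green) = (4/6)(3/5) = 2/5.
Total probability = (1/2)(3/14) + (1/6)(6/13) + (1/3)(2/5) = 1733/5460.

1733/5460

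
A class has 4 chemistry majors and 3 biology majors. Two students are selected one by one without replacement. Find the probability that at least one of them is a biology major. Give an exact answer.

P(no biology majors) = 4/7 × 3/6 = 12/42 = 2/7.
P(at least one) = 1 − 2/7 = 5/7.

5/7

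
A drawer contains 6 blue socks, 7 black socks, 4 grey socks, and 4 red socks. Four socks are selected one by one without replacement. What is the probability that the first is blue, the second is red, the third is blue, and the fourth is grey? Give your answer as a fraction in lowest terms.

4/1197

Chain rule:
P = 6/21 × 4/20 × 5/19 × 4/18 = 480/143640 = 4/1197.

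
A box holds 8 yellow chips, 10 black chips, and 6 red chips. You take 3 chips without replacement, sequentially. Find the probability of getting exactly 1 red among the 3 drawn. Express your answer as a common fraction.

One ordering (red drawn first) has probability 6/24 × 18/23 × 17/22 = 1836/12144 = 153/1012.
There are C(3,1) = 3 such orderings, each equally likely, so P = 3 × 153/1012 = 459/1012.

459/1012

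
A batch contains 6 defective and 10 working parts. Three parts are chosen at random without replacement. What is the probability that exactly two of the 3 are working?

27/56

One ordering (working drawn first) has probability 10/16 × 9/15 × 6/14 = 540/3360 = 9/56.
There are C(3,2) = 3 such orderings, each equally likely, so P = 3 × 9/56 = 27/56.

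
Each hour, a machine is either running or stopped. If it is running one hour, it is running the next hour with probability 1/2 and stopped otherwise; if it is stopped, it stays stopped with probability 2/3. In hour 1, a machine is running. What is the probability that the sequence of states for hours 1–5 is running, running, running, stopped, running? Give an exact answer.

Hour 1 is given. For each transition, use the conditional probability from the current state:
P(running | running) = 1/2; P(running | running) = 1/2; P(stopped | running) = 1/2; P(running | stopped) = 1/3.
P = 1/2 × 1/2 × 1/2 × 1/3 = 1/24.

1/24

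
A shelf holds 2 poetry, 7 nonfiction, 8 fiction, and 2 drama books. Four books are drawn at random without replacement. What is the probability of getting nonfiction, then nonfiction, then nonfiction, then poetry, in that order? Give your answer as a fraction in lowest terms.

35/7752

Chain rule:
P = 7/19 × 6/18 × 5/17 × 2/16 = 420/93024 = 35/7752.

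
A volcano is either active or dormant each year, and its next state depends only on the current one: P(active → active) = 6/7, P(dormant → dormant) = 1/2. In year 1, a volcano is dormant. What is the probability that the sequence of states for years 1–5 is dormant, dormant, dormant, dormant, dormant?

1/16

Year 1 is given. For each transition, use the conditional probability from the current state:
P(dormant | dormant) = 1/2; P(dormant | dormant) = 1/2; P(dormant | dormant) = 1/2; P(dormant | dormant) = 1/2.
P = 1/2 × 1/2 × 1/2 × 1/2 = 1/16.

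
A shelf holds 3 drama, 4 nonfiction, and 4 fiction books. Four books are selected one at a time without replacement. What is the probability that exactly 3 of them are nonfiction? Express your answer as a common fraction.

One ordering (nonfiction drawn first) has probability 4/11 × 3/10 × 2/9 × 7/8 = 168/7920 = 7/330.
There are C(4,3) = 4 such orderings, each equally likely, so P = 4 × 7/330 = 14/165.

14/165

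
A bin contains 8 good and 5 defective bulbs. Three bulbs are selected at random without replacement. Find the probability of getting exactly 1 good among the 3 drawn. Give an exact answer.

40/143

One ordering (good drawn first) has probability 8/13 × 5/12 × 4/11 = 160/1716 = 40/429.
There are C(3,1) = 3 such orderings, each equally likely, so P = 3 × 40/429 = 40/143.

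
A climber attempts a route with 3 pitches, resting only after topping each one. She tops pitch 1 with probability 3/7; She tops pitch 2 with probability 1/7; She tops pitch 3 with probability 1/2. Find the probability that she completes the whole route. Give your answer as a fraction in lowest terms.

Multiplying along the chain,
P = 3/7 × 1/7 × 1/2 = 3/98.

3/98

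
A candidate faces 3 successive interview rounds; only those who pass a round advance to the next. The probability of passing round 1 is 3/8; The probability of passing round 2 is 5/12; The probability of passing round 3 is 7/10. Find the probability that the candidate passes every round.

7/64

The events are sequential, so multiply the conditional probabilities:
P = 3/8 × 5/12 × 7/10 = 105/960 = 7/64.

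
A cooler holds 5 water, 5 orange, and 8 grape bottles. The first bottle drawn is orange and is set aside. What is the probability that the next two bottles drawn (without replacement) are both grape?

After the first draw, 8 of the remaining 17 bottles are grape.
P = 8/17 × 7/16 = 56/272 = 7/34.

7/34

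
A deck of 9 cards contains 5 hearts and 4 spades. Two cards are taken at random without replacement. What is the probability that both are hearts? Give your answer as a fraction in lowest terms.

P(all hearts) = 5/9 × 4/8 = 20/72 = 5/18.

5/18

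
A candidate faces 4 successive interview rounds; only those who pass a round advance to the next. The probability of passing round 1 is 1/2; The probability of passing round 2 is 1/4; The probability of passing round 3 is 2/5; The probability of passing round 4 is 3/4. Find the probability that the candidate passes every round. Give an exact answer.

3/80

The events are sequential, so multiply the conditional probabilities:
P = 1/2 × 1/4 × 2/5 × 3/4 = 6/160 = 3/80.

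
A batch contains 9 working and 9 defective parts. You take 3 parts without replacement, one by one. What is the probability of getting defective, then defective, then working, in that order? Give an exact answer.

9/68

Each draw changes the counts, so multiply the conditional probabilities along the sequence:
P = 9/18 × 8/17 × 9/16 = 648/4896 = 9/68.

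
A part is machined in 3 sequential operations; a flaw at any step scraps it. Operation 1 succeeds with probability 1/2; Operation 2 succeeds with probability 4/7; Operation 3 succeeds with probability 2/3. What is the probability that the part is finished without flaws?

4/21

The events are sequential, so multiply the conditional probabilities:
P = 1/2 × 4/7 × 2/3 = 8/42 = 4/21.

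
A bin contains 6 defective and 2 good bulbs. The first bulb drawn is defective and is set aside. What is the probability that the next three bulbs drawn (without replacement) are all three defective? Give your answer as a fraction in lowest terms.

With the first bulb removed, 5 defective remain out of 7.
P = 5/7 × 4/6 × 3/5 = 60/210 = 2/7.

2/7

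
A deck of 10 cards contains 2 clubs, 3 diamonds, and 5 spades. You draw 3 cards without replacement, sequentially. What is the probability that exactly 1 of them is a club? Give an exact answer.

One ordering (a club drawn first) has probability 2/10 × 8/9 × 7/8 = 112/720 = 7/45.
There are C(3,1) = 3 such orderings, each equally likely, so P = 3 × 7/45 = 7/15.

7/15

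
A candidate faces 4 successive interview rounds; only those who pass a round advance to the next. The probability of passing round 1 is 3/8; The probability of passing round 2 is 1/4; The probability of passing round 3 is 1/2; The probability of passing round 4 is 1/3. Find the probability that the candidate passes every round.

1/64

The events are sequential, so multiply the conditional probabilities:
P = 3/8 × 1/4 × 1/2 × 1/3 = 3/192 = 1/64.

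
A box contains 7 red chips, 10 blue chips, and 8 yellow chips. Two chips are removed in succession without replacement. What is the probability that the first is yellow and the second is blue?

2/15

Multiply the probability of each draw given the previous ones:
P = 8/25 × 10/24 = 80/600 = 2/15.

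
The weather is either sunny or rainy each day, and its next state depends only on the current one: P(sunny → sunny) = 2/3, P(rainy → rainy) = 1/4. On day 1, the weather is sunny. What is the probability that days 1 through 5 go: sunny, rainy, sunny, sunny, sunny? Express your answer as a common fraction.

Day 1 is given. For each transition, use the conditional probability from the current state:
P(rainy | sunny) = 1/3; P(sunny | rainy) = 3/4; P(sunny | sunny) = 2/3; P(sunny | sunny) = 2/3.
P = 1/3 × 3/4 × 2/3 × 2/3 = 12/108 = 1/9.

1/9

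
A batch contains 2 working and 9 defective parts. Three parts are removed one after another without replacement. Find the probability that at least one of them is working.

27/55

P(no working) = 9/11 × 8/10 × 7/9 = 504/990 = 28/55.
P(at least one) = 1 − 28/55 = 27/55.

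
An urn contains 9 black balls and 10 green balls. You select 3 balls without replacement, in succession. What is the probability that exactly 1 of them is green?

120/323

One ordering (green drawn first) has probability 10/19 × 9/18 × 8/17 = 720/5814 = 40/323.
There are C(3,1) = 3 such orderings, each equally likely, so P = 3 × 40/323 = 120/323.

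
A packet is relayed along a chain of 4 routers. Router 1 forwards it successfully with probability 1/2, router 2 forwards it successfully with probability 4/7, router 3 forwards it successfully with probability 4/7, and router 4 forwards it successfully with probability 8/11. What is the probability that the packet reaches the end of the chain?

64/539

The events are sequential, so multiply the conditional probabilities:
P = 1/2 × 4/7 × 4/7 × 8/11 = 128/1078 = 64/539.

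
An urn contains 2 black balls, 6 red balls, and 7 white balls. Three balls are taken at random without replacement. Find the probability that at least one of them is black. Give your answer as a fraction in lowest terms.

P(no black) = 13/15 × 12/14 × 11/13 = 1716/2730 = 22/35.
P(at least one) = 1 − 22/35 = 13/35.

13/35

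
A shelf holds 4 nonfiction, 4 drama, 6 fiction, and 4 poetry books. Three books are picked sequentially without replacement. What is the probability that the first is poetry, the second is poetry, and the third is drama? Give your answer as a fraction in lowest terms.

1/102

Chain rule:
P = 4/18 × 3/17 × 4/16 = 48/4896 = 1/102.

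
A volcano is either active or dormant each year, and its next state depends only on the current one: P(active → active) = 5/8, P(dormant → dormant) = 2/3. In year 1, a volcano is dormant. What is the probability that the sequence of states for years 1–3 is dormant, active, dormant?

1/8

Year 1 is given. For each transition, use the conditional probability from the current state:
P(active | dormant) = 1/3; P(dormant | active) = 3/8.
P = 1/3 × 3/8 = 3/24 = 1/8.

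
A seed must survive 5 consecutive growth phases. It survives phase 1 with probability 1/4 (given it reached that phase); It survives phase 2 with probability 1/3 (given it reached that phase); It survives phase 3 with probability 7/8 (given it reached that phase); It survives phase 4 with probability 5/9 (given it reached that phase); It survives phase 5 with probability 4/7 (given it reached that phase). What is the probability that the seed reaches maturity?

Multiplying along the chain,
P = 1/4 × 1/3 × 7/8 × 5/9 × 4/7 = 140/6048 = 5/216.

5/216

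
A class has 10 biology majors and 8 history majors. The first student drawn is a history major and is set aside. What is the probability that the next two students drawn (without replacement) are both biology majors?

45/136

With the first student removed, 10 biology majors remain out of 17.
P = 10/17 × 9/16 = 90/272 = 45/136.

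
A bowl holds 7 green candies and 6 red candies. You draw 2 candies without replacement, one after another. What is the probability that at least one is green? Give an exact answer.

21/26

P(no green) = 6/13 × 5/12 = 30/156 = 5/26.
P(at least one) = 1 − 5/26 = 21/26.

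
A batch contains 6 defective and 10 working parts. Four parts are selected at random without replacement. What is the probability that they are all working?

3/26

P(every draw is working) = 10/16 × 9/15 × 8/14 × 7/13 = 5040/43680 = 3/26.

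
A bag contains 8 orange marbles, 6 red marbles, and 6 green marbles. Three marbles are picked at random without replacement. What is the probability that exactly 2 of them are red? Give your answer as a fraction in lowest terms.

7/38

One ordering (red drawn first) has probability 6/20 × 5/19 × 14/18 = 420/6840 = 7/114.
There are C(3,2) = 3 such orderings, each equally likely, so P = 3 × 7/114 = 7/38.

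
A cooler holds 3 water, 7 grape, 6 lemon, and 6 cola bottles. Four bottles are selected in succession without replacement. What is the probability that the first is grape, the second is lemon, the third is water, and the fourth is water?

3/2090

Chain rule:
P = 7/22 × 6/21 × 3/20 × 2/19 = 252/175560 = 3/2090.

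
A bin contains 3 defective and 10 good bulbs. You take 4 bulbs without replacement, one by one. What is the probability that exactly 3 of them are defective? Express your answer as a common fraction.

2/143

One ordering (defective drawn first) has probability 3/13 × 2/12 × 1/11 × 10/10 = 60/17160 = 1/286.
There are C(4,3) = 4 such orderings, each equally likely, so P = 4 × 1/286 = 2/143.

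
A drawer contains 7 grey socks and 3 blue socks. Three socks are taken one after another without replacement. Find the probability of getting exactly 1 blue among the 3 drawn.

One ordering (blue drawn first) has probability 3/10 × 7/9 × 6/8 = 126/720 = 7/40.
There are C(3,1) = 3 such orderings, each equally likely, so P = 3 × 7/40 = 21/40.

21/40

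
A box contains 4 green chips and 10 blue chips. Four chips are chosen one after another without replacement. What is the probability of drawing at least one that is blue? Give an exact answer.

P(no blue) = 4/14 × 3/13 × 2/12 × 1/11 = 24/24024 = 1/1001.
P(at least one) = 1 − 1/1001 = 1000/1001.

1000/1001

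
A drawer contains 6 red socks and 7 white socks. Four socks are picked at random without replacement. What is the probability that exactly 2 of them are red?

One ordering (red drawn first) has probability 6/13 × 5/12 × 7/11 × 6/10 = 1260/17160 = 21/286.
There are C(4,2) = 6 such orderings, each equally likely, so P = 6 × 21/286 = 63/143.

63/143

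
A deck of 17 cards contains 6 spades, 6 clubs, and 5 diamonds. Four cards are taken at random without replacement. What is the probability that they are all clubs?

3/476

P(all clubs) = 6/17 × 5/16 × 4/15 × 3/14 = 360/57120 = 3/476.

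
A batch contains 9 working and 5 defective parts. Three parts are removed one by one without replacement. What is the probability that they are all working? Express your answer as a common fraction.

P(every draw is working) = 9/14 × 8/13 × 7/12 = 504/2184 = 3/13.

3/13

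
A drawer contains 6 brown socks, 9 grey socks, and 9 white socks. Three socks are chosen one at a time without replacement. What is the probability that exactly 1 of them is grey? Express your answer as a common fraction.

945/2024

One ordering (grey drawn first) has probability 9/24 × 15/23 × 14/22 = 1890/12144 = 315/2024.
There are C(3,1) = 3 such orderings, each equally likely, so P = 3 × 315/2024 = 945/2024.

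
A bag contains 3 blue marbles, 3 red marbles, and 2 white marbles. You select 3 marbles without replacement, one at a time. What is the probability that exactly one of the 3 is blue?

One ordering (blue drawn first) has probability 3/8 × 5/7 × 4/6 = 60/336 = 5/28.
There are C(3,1) = 3 such orderings, each equally likely, so P = 3 × 5/28 = 15/28.

15/28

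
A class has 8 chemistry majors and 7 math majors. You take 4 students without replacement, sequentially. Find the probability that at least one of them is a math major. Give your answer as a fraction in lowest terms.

P(no math majors) = 8/15 × 7/14 × 6/13 × 5/12 = 1680/32760 = 2/39.
P(at least one) = 1 − 2/39 = 37/39.

37/39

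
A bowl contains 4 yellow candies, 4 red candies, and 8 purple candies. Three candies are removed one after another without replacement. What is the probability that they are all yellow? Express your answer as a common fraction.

1/140

P(every draw is yellow) = 4/16 × 3/15 × 2/14 = 24/3360 = 1/140.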